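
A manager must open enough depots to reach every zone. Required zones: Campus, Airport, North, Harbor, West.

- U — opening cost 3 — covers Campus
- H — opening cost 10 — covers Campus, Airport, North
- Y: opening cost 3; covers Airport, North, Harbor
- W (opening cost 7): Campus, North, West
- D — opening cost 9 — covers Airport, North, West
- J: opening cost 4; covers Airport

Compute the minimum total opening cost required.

10

The greedy cost-per-new-zone heuristic would pick Y, U, and W for 13, but a cheaper cover exists.
Choose Y and W: together they cover Campus, Airport, North, Harbor, West — every zone.
Total opening cost: 3 + 7 = 10.
No cover costs less than 10.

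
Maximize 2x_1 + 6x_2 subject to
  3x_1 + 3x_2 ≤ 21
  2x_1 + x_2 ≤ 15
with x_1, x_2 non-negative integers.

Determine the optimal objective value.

(x_1,x_2)=(0,7): 3·0+3·7=21≤21, 2·0+1·7=7≤15, objective 42.
(x_1,x_2)=(1,6): 3·1+3·6=21≤21, 2·1+1·6=8≤15, objective 38.
(x_1,x_2)=(0,6): 3·0+3·6=18≤21, 2·0+1·6=6≤15, objective 36.
Maximum is 42 at (x_1,x_2)=(0,7).

42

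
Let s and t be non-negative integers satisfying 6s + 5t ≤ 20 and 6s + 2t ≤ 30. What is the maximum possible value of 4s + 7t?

28

(s,t)=(0,4): 6·0+5·4=20≤20, 6·0+2·4=8≤30, objective 28.
(s,t)=(0,3): 6·0+5·3=15≤20, 6·0+2·3=6≤30, objective 21.
Maximum is 28 at (s,t)=(0,4).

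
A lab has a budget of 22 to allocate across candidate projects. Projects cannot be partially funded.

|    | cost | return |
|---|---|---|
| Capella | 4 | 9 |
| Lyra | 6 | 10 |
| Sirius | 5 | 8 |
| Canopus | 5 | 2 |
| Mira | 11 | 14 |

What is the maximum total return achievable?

33

Capella + Sirius + Mira: cost 4 + 5 + 11 = 20 ≤ 22, return 9 + 8 + 14 = 31.
Capella + Lyra + Mira: cost 4 + 6 + 11 = 21 ≤ 22, return 9 + 10 + 14 = 33.
Lyra + Sirius + Mira: cost 6 + 5 + 11 = 22 ≤ 22, return 10 + 8 + 14 = 32.
Best is Capella, Lyra, and Mira with total return 33.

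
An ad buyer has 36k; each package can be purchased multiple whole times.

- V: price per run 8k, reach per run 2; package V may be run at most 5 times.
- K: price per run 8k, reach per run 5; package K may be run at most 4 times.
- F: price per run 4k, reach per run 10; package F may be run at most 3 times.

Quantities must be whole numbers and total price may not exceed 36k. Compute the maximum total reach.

45

1×V, 2×K, and 3×F: price 36 ≤ 36, reach 1·2 + 2·5 + 3·10 = 42.
3×K and 3×F: price 36 ≤ 36, reach 3·5 + 3·10 = 45.
Best is 45.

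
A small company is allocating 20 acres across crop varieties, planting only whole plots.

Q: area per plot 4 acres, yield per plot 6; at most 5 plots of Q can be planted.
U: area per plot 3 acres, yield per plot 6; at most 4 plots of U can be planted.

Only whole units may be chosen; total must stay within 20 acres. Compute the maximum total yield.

Take 2×Q and 4×U: area 20 ≤ 20, yield 2·6 + 4·6 = 36.
U has the best ratio (6/3) and is taken to its limit of 4; remaining capacity is filled optimally with the others.

36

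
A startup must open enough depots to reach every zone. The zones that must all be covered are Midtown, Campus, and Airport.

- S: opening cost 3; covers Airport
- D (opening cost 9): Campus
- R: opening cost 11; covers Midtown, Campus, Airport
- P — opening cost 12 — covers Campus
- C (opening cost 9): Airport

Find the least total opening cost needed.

11

The greedy cost-per-new-zone heuristic would pick S and R for 14, but a cheaper cover exists.
R alone covers Midtown, Campus, Airport — every zone.
Total opening cost: 11.
No cover costs less than 11.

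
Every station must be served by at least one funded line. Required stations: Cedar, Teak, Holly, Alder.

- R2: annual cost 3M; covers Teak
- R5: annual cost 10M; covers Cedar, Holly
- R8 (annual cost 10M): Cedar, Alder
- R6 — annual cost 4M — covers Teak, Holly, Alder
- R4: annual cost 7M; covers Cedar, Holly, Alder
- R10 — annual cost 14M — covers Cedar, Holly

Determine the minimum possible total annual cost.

10

The greedy cost-per-new-station heuristic would pick R6 and R4 for 11, but a cheaper cover exists.
Choose R2 and R4: together they cover Cedar, Teak, Holly, Alder — every station.
Total annual cost: 3 + 7 = 10.
No cover costs less than 10.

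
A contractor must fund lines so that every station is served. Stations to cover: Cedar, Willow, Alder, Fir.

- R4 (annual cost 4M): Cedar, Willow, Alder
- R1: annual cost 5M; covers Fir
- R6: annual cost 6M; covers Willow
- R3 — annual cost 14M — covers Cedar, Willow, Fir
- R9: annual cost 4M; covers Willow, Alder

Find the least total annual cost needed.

9

This is an integer covering problem.
Choose R4 and R1: together they cover Cedar, Willow, Alder, Fir — every station.
Total annual cost: 4 + 5 = 9.
No cover costs less than 9.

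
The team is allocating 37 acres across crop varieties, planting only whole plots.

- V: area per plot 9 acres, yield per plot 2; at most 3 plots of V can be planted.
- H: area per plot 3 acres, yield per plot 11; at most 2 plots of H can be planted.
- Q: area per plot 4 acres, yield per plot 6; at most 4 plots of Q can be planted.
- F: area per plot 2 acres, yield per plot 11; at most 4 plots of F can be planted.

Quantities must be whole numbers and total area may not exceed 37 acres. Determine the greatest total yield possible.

90

F has the best ratio (11/2); taking only F gives at most 4×11 = 44 (stopped by the supply cap of 4).
Mixing does better — 2×H, 4×Q, and 4×F: area 30 ≤ 37, yield 2·11 + 4·6 + 4·11 = 90.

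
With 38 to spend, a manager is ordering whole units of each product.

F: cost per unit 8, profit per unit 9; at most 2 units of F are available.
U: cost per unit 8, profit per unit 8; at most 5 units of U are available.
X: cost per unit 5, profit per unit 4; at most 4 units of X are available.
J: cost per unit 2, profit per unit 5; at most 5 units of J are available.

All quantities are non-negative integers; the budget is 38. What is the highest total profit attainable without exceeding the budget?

J has the best ratio (5/2); taking only J gives at most 5×5 = 25 (stopped by the supply cap of 5).
Mixing does better — 2×F, 2×X, and 5×J: cost 36 ≤ 38, profit 2·9 + 2·4 + 5·5 = 51.

51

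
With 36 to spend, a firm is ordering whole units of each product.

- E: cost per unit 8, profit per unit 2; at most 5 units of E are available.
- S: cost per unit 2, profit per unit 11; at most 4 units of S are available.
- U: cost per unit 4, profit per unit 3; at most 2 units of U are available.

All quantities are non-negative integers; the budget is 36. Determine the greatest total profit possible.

54

Take 2×E, 4×S, and 2×U: cost 32 ≤ 36, profit 2·2 + 4·11 + 2·3 = 54.
S has the best ratio (11/2) and is taken to its limit of 4; remaining capacity is filled optimally with the others.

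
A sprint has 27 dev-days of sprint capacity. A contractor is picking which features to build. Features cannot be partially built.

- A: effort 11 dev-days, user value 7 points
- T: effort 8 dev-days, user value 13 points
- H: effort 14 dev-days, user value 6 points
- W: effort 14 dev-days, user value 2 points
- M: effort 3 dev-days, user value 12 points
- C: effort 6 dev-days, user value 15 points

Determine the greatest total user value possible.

40

Take T, M, and C: effort 8 + 3 + 6 = 17 ≤ 27, user value 13 + 12 + 15 = 40.
No other feasible combination does better.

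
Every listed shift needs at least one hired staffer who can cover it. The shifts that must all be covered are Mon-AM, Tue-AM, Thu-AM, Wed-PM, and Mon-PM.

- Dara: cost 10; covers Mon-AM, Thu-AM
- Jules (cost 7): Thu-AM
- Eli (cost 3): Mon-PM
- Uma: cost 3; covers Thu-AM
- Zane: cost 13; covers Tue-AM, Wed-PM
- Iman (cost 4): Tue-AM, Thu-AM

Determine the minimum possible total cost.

The greedy cost-per-new-shift heuristic would pick Iman, Eli, Dara, and Zane for 30, but a cheaper cover exists.
Choose Dara, Eli, and Zane: together they cover Mon-AM, Tue-AM, Thu-AM, Wed-PM, Mon-PM — every shift.
Total cost: 10 + 3 + 13 = 26.
No cover costs less than 26.

26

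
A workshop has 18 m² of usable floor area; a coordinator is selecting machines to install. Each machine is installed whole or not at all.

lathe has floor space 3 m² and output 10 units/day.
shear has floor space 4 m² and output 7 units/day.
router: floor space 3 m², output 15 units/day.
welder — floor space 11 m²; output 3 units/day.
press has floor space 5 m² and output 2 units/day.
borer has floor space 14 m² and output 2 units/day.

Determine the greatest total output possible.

34

Allowing fractional choices, the relaxed optimum would be about 34.8, but machines are indivisible.
lathe + shear + router + press: floor space 3 + 4 + 3 + 5 = 15 ≤ 18, output 10 + 7 + 15 + 2 = 34.
lathe + shear + router: floor space 3 + 4 + 3 = 10 ≤ 18, output 10 + 7 + 15 = 32.
lathe + router + welder: floor space 3 + 3 + 11 = 17 ≤ 18, output 10 + 15 + 3 = 28.
Best is lathe, shear, router, and press with total output 34.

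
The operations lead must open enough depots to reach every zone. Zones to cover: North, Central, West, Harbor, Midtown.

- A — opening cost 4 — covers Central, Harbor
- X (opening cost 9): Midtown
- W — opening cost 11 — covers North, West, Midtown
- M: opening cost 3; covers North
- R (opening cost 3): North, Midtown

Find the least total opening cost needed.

15

The greedy cost-per-new-zone heuristic would pick R, A, and W for 18, but a cheaper cover exists.
Choose A and W: together they cover North, Central, West, Harbor, Midtown — every zone.
Total opening cost: 4 + 11 = 15.
No cover costs less than 15.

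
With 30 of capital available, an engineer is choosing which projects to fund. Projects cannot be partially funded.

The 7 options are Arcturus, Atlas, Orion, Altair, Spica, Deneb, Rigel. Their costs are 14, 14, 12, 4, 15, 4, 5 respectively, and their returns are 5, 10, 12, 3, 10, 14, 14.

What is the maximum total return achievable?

Allowing fractional choices, the relaxed optimum would be about 46.6, but projects are indivisible.
Orion + Altair + Deneb + Rigel: cost 12 + 4 + 4 + 5 = 25 ≤ 30, return 12 + 3 + 14 + 14 = 43.
Atlas + Altair + Deneb + Rigel: cost 14 + 4 + 4 + 5 = 27 ≤ 30, return 10 + 3 + 14 + 14 = 41.
Best is Orion, Altair, Deneb, and Rigel with total return 43.

43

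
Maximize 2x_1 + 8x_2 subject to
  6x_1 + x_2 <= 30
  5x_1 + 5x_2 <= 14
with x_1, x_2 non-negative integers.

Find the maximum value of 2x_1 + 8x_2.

16

Relaxing integrality, the LP optimum is 22.40 at (x_1,x_2) = (0, 2.8), which is not an integer point.
(x_1,x_2)=(0,2): 6·0+1·2=2≤30, 5·0+5·2=10≤14, objective 16.
(x_1,x_2)=(1,1): 6·1+1·1=7≤30, 5·1+5·1=10≤14, objective 10.
(x_1,x_2)=(0,1): 6·0+1·1=1≤30, 5·0+5·1=5≤14, objective 8.
The best lattice point is (0,2), giving 16.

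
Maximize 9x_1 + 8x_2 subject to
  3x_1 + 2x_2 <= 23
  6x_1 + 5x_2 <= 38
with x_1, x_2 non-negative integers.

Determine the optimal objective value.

59

(x_1,x_2)=(3,4): 3·3+2·4=17≤23, 6·3+5·4=38≤38, objective 59.
(x_1,x_2)=(2,5): 3·2+2·5=16≤23, 6·2+5·5=37≤38, objective 58.
No feasible integer point exceeds 59.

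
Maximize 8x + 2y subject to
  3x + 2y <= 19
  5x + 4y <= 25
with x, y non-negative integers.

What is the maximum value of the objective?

40

(x,y)=(5,0): 3·5+2·0=15≤19, 5·5+4·0=25≤25, objective 40.
(x,y)=(4,1): 3·4+2·1=14≤19, 5·4+4·1=24≤25, objective 34.
(x,y)=(4,0): 3·4+2·0=12≤19, 5·4+4·0=20≤25, objective 32.
The best lattice point is (5,0), giving 40.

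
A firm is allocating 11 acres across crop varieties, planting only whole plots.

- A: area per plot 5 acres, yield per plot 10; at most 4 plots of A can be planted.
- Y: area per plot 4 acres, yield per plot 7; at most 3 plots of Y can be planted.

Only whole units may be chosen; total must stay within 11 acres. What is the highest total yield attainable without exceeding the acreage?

1×A and 1×Y: area 9 ≤ 11, yield 1·10 + 1·7 = 17.
2×A: area 10 ≤ 11, yield 2·10 = 20.
Best is 20.

20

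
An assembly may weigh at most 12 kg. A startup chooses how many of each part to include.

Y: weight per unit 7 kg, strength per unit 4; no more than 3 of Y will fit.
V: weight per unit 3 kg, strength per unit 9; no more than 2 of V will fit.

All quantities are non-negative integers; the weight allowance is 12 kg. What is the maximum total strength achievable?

This is a bounded integer knapsack.
2×V: weight 6 ≤ 12, strength 2·9 = 18.
1×Y and 1×V: weight 10 ≤ 12, strength 1·4 + 1·9 = 13.
Best is 18.

18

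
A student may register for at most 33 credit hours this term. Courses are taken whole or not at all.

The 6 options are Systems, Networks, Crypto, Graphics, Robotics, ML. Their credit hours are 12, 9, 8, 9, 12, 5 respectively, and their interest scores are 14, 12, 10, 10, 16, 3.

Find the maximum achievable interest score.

42

Allowing fractional choices, the relaxed optimum would be about 42.7, but courses are indivisible.
Systems + Graphics + Robotics: credit hours 12 + 9 + 12 = 33 ≤ 33, interest score 14 + 10 + 16 = 40.
Systems + Crypto + Robotics: credit hours 12 + 8 + 12 = 32 ≤ 33, interest score 14 + 10 + 16 = 40.
Systems + Networks + Robotics: credit hours 12 + 9 + 12 = 33 ≤ 33, interest score 14 + 12 + 16 = 42.
Best is Systems, Networks, and Robotics with total interest score 42.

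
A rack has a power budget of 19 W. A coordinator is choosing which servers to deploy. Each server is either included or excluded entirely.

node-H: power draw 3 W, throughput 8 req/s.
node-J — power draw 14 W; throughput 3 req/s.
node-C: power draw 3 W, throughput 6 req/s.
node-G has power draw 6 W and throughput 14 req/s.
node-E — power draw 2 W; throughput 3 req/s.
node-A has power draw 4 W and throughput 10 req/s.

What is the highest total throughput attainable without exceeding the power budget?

41

Allowing fractional choices, the relaxed optimum would be about 41.2, but servers are indivisible.
node-H + node-C + node-G + node-A: power draw 3 + 3 + 6 + 4 = 16 ≤ 19, throughput 8 + 6 + 14 + 10 = 38.
node-H + node-C + node-G + node-E + node-A: power draw 3 + 3 + 6 + 2 + 4 = 18 ≤ 19, throughput 8 + 6 + 14 + 3 + 10 = 41.
node-H + node-G + node-E + node-A: power draw 3 + 6 + 2 + 4 = 15 ≤ 19, throughput 8 + 14 + 3 + 10 = 35.
Best is node-H, node-C, node-G, node-E, and node-A with total throughput 41.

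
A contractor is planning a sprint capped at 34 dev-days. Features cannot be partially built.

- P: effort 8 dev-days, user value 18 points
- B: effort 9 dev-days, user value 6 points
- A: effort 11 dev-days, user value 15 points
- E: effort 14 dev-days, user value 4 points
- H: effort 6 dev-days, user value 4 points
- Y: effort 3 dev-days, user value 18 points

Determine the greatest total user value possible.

57

Allowing fractional choices, the relaxed optimum would be about 59.0, but features are indivisible.
P + B + A + Y: effort 8 + 9 + 11 + 3 = 31 ≤ 34, user value 18 + 6 + 15 + 18 = 57.
P + A + H + Y: effort 8 + 11 + 6 + 3 = 28 ≤ 34, user value 18 + 15 + 4 + 18 = 55.
Best is P, B, A, and Y with total user value 57.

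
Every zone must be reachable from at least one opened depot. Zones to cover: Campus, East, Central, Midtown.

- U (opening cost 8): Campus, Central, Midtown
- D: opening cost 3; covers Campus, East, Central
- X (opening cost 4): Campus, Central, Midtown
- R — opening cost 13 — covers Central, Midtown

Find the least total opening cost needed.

Choose D and X: together they cover Campus, East, Central, Midtown — every zone.
Total opening cost: 3 + 4 = 7.
No cover costs less than 7.

7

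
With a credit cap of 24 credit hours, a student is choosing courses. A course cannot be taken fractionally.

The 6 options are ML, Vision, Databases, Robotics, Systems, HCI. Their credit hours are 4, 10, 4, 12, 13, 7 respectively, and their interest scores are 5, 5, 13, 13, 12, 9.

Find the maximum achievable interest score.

Take Databases, Robotics, and HCI: credit hours 4 + 12 + 7 = 23 ≤ 24, interest score 13 + 13 + 9 = 35.
No other feasible combination does better.

35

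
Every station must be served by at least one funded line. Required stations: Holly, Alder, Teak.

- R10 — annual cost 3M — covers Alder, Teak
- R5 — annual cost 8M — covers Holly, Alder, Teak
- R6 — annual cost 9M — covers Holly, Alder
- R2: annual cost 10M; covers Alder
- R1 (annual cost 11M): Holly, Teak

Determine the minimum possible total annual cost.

R5 alone covers Holly, Alder, Teak — every station.
Total annual cost: 8.

8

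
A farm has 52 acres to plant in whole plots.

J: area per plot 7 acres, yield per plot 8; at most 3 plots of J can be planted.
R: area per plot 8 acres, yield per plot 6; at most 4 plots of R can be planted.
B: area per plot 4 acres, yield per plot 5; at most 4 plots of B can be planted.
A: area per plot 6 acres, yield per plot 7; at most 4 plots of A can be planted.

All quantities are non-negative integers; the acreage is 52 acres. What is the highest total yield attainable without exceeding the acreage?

60

2×J, 3×B, and 4×A: area 50 ≤ 52, yield 2·8 + 3·5 + 4·7 = 59.
3×J, 3×B, and 3×A: area 51 ≤ 52, yield 3·8 + 3·5 + 3·7 = 60.
Best is 60.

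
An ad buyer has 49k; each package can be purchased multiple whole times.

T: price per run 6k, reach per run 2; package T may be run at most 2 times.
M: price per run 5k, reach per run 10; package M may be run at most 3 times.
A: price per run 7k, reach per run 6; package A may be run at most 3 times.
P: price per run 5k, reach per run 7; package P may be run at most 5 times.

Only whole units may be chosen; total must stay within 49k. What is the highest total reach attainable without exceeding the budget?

71

This is a bounded integer knapsack.
3×M, 1×A, and 5×P: price 47 ≤ 49, reach 3·10 + 1·6 + 5·7 = 71.
3×M, 2×A, and 4×P: price 49 ≤ 49, reach 3·10 + 2·6 + 4·7 = 70.
Best is 71.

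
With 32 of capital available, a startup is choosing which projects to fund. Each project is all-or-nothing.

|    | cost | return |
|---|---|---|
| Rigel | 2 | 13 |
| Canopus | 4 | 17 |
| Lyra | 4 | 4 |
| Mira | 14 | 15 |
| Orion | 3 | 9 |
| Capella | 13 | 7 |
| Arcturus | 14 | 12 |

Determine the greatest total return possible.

58

Allowing fractional choices, the relaxed optimum would be about 62.3, but projects are indivisible.
Rigel + Canopus + Lyra + Mira + Orion: cost 2 + 4 + 4 + 14 + 3 = 27 ≤ 32, return 13 + 17 + 4 + 15 + 9 = 58.
Rigel + Canopus + Mira + Orion: cost 2 + 4 + 14 + 3 = 23 ≤ 32, return 13 + 17 + 15 + 9 = 54.
Rigel + Canopus + Lyra + Orion + Arcturus: cost 2 + 4 + 4 + 3 + 14 = 27 ≤ 32, return 13 + 17 + 4 + 9 + 12 = 55.
Best is Rigel, Canopus, Lyra, Mira, and Orion with total return 58.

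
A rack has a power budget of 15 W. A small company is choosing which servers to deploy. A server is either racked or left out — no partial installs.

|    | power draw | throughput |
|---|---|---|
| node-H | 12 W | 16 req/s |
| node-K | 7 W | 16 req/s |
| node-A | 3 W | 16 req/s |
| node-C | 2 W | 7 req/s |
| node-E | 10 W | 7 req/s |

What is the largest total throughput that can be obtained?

39

This is a 0-1 knapsack instance.
Take node-K, node-A, and node-C: power draw 7 + 3 + 2 = 12 ≤ 15, throughput 16 + 16 + 7 = 39.
No other feasible combination does better.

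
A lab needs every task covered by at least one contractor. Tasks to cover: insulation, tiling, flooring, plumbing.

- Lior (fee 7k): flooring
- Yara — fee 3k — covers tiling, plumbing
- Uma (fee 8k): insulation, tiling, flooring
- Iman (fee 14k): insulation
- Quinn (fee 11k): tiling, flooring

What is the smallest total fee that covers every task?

11

Choose Yara and Uma: together they cover insulation, tiling, flooring, plumbing — every task.
Total fee: 3 + 8 = 11.
No cover costs less than 11.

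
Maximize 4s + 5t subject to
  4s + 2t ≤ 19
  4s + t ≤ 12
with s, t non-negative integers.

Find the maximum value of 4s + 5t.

The continuous relaxation peaks at (0, 9.5) with value 47.50; rounding to a feasible lattice point costs some objective.
(s,t)=(0,9): 4·0+2·9=18≤19, 4·0+1·9=9≤12, objective 45.
(s,t)=(0,8): 4·0+2·8=16≤19, 4·0+1·8=8≤12, objective 40.
No feasible integer point exceeds 45.

45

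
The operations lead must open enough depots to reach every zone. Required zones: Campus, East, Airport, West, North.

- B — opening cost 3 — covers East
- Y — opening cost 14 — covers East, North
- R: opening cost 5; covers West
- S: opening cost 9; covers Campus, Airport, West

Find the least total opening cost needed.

The greedy cost-per-new-zone heuristic would pick B, S, and Y for 26, but a cheaper cover exists.
Choose Y and S: together they cover Campus, East, Airport, West, North — every zone.
Total opening cost: 14 + 9 = 23.
No cover costs less than 23.

23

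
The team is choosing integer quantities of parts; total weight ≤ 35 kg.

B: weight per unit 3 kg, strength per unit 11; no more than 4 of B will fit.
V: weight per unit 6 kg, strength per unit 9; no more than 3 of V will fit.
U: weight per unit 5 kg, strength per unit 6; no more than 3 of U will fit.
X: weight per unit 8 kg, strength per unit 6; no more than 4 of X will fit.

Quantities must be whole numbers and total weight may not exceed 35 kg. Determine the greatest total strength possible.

4×B, 3×V, and 1×U: weight 35 ≤ 35, strength 4·11 + 3·9 + 1·6 = 77.
4×B, 2×V, and 2×U: weight 34 ≤ 35, strength 4·11 + 2·9 + 2·6 = 74.
Best is 77.

77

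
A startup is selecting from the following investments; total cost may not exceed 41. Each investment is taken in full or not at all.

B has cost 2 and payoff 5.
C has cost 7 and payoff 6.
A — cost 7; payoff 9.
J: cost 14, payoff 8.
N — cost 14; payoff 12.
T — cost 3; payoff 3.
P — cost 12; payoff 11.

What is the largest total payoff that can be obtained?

40

This is a 0-1 knapsack instance.
C + A + N + P: cost 7 + 7 + 14 + 12 = 40 ≤ 41, payoff 6 + 9 + 12 + 11 = 38.
B + A + N + T + P: cost 2 + 7 + 14 + 3 + 12 = 38 ≤ 41, payoff 5 + 9 + 12 + 3 + 11 = 40.
B + A + N + P: cost 2 + 7 + 14 + 12 = 35 ≤ 41, payoff 5 + 9 + 12 + 11 = 37.
Best is B, A, N, T, and P with total payoff 40.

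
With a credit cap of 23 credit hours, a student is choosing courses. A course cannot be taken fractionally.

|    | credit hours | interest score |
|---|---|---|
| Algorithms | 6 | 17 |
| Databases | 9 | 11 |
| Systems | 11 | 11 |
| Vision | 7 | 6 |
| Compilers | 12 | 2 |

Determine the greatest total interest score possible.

34

Algorithms + Systems: credit hours 6 + 11 = 17 ≤ 23, interest score 17 + 11 = 28.
Algorithms + Databases + Vision: credit hours 6 + 9 + 7 = 22 ≤ 23, interest score 17 + 11 + 6 = 34.
Algorithms + Databases: credit hours 6 + 9 = 15 ≤ 23, interest score 17 + 11 = 28.
Best is Algorithms, Databases, and Vision with total interest score 34.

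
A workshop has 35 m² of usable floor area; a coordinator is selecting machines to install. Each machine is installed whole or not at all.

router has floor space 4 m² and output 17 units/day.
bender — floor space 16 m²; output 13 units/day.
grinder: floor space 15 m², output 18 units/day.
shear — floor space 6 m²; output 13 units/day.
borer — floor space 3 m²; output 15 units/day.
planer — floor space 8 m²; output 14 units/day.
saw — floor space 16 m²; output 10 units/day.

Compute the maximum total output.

router + grinder + shear + planer: floor space 4 + 15 + 6 + 8 = 33 ≤ 35, output 17 + 18 + 13 + 14 = 62.
router + grinder + shear + borer: floor space 4 + 15 + 6 + 3 = 28 ≤ 35, output 17 + 18 + 13 + 15 = 63.
router + grinder + borer + planer: floor space 4 + 15 + 3 + 8 = 30 ≤ 35, output 17 + 18 + 15 + 14 = 64.
Best is router, grinder, borer, and planer with total output 64.

64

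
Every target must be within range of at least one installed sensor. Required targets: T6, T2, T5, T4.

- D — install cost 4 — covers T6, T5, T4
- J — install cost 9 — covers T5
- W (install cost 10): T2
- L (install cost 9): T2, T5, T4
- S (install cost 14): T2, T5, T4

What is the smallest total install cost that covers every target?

13

Choose D and L: together they cover T6, T2, T5, T4 — every target.
Total install cost: 4 + 9 = 13.
No cover costs less than 13.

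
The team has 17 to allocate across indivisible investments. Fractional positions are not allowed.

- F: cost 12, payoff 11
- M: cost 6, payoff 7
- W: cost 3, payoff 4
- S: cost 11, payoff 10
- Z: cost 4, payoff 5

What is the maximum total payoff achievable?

Allowing fractional choices, the relaxed optimum would be about 19.7, but investments are indivisible.
M + W + Z: cost 6 + 3 + 4 = 13 ≤ 17, payoff 7 + 4 + 5 = 16.
M + S: cost 6 + 11 = 17 ≤ 17, payoff 7 + 10 = 17.
F + Z: cost 12 + 4 = 16 ≤ 17, payoff 11 + 5 = 16.
Best is M and S with total payoff 17.

17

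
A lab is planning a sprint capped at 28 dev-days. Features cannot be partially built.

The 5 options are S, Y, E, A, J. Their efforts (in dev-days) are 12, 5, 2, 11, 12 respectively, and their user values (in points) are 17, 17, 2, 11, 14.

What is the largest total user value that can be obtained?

45

Take S, Y, and A: effort 12 + 5 + 11 = 28 ≤ 28, user value 17 + 17 + 11 = 45.
No other feasible combination does better.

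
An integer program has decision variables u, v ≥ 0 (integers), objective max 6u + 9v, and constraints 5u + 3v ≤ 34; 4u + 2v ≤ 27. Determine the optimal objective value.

Relaxing integrality, the LP optimum is 102.00 at (u,v) = (0, 11.3), which is not an integer point.
(u,v)=(0,11): 5·0+3·11=33≤34, 4·0+2·11=22≤27, objective 99.
(u,v)=(0,10): 5·0+3·10=30≤34, 4·0+2·10=20≤27, objective 90.
The best lattice point is (0,11), giving 99.

99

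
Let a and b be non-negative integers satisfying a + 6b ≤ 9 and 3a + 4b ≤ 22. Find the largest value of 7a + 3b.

49

The continuous relaxation peaks at (7.33, 0) with value 51.33; rounding to a feasible lattice point costs some objective.
(a,b)=(7,0): 1·7+6·0=7≤9, 3·7+4·0=21≤22, objective 49.
(a,b)=(6,0): 1·6+6·0=6≤9, 3·6+4·0=18≤22, objective 42.
Maximum is 49 at (a,b)=(7,0).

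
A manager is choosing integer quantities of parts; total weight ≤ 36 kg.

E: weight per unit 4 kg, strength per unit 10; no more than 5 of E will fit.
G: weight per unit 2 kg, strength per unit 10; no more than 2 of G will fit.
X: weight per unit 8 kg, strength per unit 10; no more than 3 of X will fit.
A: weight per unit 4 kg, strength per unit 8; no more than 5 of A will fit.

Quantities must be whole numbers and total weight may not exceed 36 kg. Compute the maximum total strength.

94

Take 5×E, 2×G, and 3×A: weight 36 ≤ 36, strength 5·10 + 2·10 + 3·8 = 94.
G has the best ratio (10/2) and is taken to its limit of 2; remaining capacity is filled optimally with the others.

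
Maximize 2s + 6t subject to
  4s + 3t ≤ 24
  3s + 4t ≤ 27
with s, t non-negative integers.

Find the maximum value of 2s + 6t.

The continuous relaxation peaks at (0, 6.75) with value 40.50; rounding to a feasible lattice point costs some objective.
(s,t)=(1,6): 4·1+3·6=22≤24, 3·1+4·6=27≤27, objective 38.
(s,t)=(0,6): 4·0+3·6=18≤24, 3·0+4·6=24≤27, objective 36.
No feasible integer point exceeds 38.

38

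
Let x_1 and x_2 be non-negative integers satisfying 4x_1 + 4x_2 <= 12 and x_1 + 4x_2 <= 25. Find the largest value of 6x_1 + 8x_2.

(x_1,x_2)=(0,3): 4·0+4·3=12≤12, 1·0+4·3=12≤25, objective 24.
(x_1,x_2)=(1,2): 4·1+4·2=12≤12, 1·1+4·2=9≤25, objective 22.
(x_1,x_2)=(0,2): 4·0+4·2=8≤12, 1·0+4·2=8≤25, objective 16.
Maximum is 24 at (x_1,x_2)=(0,3).

24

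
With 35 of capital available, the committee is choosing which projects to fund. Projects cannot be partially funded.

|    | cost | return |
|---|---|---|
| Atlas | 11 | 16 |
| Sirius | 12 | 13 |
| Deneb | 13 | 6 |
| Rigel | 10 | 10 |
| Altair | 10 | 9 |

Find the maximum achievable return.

39

Treat it as a binary knapsack problem.
Atlas + Sirius + Altair: cost 11 + 12 + 10 = 33 ≤ 35, return 16 + 13 + 9 = 38.
Atlas + Sirius + Rigel: cost 11 + 12 + 10 = 33 ≤ 35, return 16 + 13 + 10 = 39.
Best is Atlas, Sirius, and Rigel with total return 39.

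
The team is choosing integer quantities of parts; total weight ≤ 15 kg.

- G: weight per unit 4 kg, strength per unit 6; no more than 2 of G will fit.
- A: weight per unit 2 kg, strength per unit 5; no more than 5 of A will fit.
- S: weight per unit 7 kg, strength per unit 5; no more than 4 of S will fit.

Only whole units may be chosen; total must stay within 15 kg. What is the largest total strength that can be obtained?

31

Take 1×G and 5×A: weight 14 ≤ 15, strength 1·6 + 5·5 = 31.
A has the best ratio (5/2) and is taken to its limit of 5; remaining capacity is filled optimally with the others.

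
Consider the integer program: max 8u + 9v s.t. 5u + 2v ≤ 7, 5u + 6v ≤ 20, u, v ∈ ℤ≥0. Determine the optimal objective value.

(u,v)=(0,3) is feasible, giving 27.
(u,v)=(0,2) is feasible, giving 18.
Maximum is 27 at (u,v)=(0,3).

27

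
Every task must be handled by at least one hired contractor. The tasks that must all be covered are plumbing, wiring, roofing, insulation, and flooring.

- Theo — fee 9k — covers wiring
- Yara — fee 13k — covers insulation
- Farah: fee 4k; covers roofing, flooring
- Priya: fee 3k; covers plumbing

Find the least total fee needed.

This is an integer covering problem.
Choose Theo, Yara, Farah, and Priya: together they cover plumbing, wiring, roofing, insulation, flooring — every task.
Total fee: 9 + 13 + 4 + 3 = 29.
No cover costs less than 29.

29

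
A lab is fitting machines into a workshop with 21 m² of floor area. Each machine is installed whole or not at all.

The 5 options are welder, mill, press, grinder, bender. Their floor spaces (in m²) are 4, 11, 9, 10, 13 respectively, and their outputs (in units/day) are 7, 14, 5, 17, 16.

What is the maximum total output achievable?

Take mill and grinder: floor space 11 + 10 = 21 ≤ 21, output 14 + 17 = 31.
No other feasible combination does better.

31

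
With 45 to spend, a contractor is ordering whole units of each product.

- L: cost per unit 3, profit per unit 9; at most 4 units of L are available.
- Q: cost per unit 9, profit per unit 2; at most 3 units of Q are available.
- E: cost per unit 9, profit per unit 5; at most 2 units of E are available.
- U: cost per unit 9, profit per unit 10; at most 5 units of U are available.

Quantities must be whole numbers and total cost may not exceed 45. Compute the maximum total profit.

This is a bounded integer knapsack.
Take 3×L and 4×U: cost 45 ≤ 45, profit 3·9 + 4·10 = 67.
No other integer combination yields more.

67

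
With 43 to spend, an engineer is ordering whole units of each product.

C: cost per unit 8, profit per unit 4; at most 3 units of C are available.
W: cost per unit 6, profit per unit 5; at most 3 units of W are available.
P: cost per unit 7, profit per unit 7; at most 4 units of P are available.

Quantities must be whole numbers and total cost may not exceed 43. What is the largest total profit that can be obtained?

2×W and 4×P: cost 40 ≤ 43, profit 2·5 + 4·7 = 38.
1×C, 1×W, and 4×P: cost 42 ≤ 43, profit 1·4 + 1·5 + 4·7 = 37.
Best is 38.

38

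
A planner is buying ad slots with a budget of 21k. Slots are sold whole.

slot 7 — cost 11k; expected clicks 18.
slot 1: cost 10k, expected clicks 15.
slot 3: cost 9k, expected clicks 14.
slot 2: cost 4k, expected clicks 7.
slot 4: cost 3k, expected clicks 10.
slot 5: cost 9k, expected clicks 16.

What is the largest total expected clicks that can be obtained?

40

Take slot 3, slot 4, and slot 5: cost 9 + 3 + 9 = 21 ≤ 21, expected clicks 14 + 10 + 16 = 40.
No other feasible combination does better.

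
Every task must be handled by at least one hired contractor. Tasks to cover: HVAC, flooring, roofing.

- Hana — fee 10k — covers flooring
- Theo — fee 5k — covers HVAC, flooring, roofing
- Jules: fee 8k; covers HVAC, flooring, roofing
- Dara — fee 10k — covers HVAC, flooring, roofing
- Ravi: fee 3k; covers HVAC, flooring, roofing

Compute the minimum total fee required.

This is an integer covering problem.
Ravi alone covers HVAC, flooring, roofing — every task.
Total fee: 3.
No cover costs less than 3.

3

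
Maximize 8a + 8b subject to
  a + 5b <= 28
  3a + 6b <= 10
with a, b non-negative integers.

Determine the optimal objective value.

(a,b)=(3,0) is feasible, giving 24.
(a,b)=(2,0) is feasible, giving 16.
The best lattice point is (3,0), giving 24.

24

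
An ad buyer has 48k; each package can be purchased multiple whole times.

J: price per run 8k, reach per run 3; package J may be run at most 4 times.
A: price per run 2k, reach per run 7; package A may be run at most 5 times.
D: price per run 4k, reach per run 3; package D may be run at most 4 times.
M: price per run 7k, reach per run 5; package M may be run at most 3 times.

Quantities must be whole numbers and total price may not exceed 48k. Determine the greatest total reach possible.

A has the best ratio (7/2); taking only A gives at most 5×7 = 35 (stopped by the supply cap of 5).
Mixing does better — 5×A, 4×D, and 3×M: price 47 ≤ 48, reach 5·7 + 4·3 + 3·5 = 62.

62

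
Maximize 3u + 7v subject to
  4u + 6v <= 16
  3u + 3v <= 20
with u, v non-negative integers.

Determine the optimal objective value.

17

(u,v)=(1,2): 4·1+6·2=16≤16, 3·1+3·2=9≤20, objective 17.
(u,v)=(0,2): 4·0+6·2=12≤16, 3·0+3·2=6≤20, objective 14.
No feasible integer point exceeds 17.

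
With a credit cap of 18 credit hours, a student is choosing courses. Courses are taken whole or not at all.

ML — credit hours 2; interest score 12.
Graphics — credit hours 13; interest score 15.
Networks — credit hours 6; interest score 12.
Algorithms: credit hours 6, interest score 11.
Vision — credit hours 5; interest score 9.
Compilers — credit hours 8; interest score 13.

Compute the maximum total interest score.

This is a 0-1 knapsack instance.
Take ML, Networks, and Compilers: credit hours 2 + 6 + 8 = 16 ≤ 18, interest score 12 + 12 + 13 = 37.
No other feasible combination does better.

37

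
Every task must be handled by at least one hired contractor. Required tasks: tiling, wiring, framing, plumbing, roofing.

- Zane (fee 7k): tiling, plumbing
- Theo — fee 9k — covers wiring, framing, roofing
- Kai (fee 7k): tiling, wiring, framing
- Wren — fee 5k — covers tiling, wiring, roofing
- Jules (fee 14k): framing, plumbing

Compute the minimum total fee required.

16

This is an integer covering problem.
The greedy cost-per-new-task heuristic would pick Wren, Zane, and Kai for 19, but a cheaper cover exists.
Choose Zane and Theo: together they cover tiling, wiring, framing, plumbing, roofing — every task.
Total fee: 7 + 9 = 16.
No cover costs less than 16.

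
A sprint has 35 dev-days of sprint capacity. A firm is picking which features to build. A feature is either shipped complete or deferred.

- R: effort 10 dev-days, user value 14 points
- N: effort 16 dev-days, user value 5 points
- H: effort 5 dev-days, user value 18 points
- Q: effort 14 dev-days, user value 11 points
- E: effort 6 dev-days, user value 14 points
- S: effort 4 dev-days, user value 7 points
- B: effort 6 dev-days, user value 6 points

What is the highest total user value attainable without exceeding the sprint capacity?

59

Allowing fractional choices, the relaxed optimum would be about 62.1, but features are indivisible.
R + H + E + S + B: effort 10 + 5 + 6 + 4 + 6 = 31 ≤ 35, user value 14 + 18 + 14 + 7 + 6 = 59.
R + H + Q + E: effort 10 + 5 + 14 + 6 = 35 ≤ 35, user value 14 + 18 + 11 + 14 = 57.
H + Q + E + S + B: effort 5 + 14 + 6 + 4 + 6 = 35 ≤ 35, user value 18 + 11 + 14 + 7 + 6 = 56.
Best is R, H, E, S, and B with total user value 59.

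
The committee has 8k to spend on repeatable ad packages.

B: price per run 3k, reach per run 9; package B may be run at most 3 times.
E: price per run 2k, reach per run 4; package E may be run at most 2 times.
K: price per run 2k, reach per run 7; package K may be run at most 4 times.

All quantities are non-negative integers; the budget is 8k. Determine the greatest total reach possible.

This is a bounded integer knapsack.
Take 4×K: price 8 ≤ 8, reach 4·7 = 28.
K has the best ratio (7/2) and is taken to its limit of 4; remaining capacity is filled optimally with the others.

28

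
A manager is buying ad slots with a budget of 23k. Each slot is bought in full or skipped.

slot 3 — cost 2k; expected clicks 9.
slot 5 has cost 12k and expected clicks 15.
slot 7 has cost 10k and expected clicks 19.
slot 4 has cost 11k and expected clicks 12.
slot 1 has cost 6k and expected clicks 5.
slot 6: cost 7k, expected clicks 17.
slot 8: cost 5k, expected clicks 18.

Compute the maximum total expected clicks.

slot 3 + slot 7 + slot 1 + slot 8: cost 2 + 10 + 6 + 5 = 23 ≤ 23, expected clicks 9 + 19 + 5 + 18 = 51.
slot 7 + slot 6 + slot 8: cost 10 + 7 + 5 = 22 ≤ 23, expected clicks 19 + 17 + 18 = 54.
slot 3 + slot 1 + slot 6 + slot 8: cost 2 + 6 + 7 + 5 = 20 ≤ 23, expected clicks 9 + 5 + 17 + 18 = 49.
Best is slot 7, slot 6, and slot 8 with total expected clicks 54.

54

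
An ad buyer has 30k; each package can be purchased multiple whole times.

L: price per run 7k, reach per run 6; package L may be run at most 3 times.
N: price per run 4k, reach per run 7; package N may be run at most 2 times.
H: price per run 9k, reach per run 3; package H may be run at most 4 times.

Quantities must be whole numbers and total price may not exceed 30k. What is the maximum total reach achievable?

This is a bounded integer knapsack.
Take 3×L and 2×N: price 29 ≤ 30, reach 3·6 + 2·7 = 32.
N has the best ratio (7/4) and is taken to its limit of 2; remaining capacity is filled optimally with the others.

32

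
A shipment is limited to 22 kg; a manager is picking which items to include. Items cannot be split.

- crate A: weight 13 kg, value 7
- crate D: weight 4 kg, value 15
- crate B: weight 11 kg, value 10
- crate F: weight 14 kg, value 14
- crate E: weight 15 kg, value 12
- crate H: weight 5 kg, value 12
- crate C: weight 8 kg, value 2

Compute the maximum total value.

crate D + crate H + crate C: weight 4 + 5 + 8 = 17 ≤ 22, value 15 + 12 + 2 = 29.
crate A + crate D + crate H: weight 13 + 4 + 5 = 22 ≤ 22, value 7 + 15 + 12 = 34.
crate D + crate B + crate H: weight 4 + 11 + 5 = 20 ≤ 22, value 15 + 10 + 12 = 37.
Best is crate D, crate B, and crate H with total value 37.

37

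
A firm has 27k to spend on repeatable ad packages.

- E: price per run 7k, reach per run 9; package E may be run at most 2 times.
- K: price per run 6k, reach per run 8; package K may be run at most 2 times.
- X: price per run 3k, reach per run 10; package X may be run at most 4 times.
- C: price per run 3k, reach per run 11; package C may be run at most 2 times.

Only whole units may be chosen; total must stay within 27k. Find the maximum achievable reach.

71

C has the best ratio (11/3); taking only C gives at most 2×11 = 22 (stopped by the supply cap of 2).
Mixing does better — 1×E, 4×X, and 2×C: price 25 ≤ 27, reach 1·9 + 4·10 + 2·11 = 71.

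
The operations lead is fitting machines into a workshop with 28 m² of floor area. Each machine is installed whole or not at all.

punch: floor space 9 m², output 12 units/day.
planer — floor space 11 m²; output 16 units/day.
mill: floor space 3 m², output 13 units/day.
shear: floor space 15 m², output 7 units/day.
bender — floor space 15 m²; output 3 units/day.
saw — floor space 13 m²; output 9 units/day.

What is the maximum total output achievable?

41

Allowing fractional choices, the relaxed optimum would be about 44.5, but machines are indivisible.
planer + mill + saw: floor space 11 + 3 + 13 = 27 ≤ 28, output 16 + 13 + 9 = 38.
punch + mill + saw: floor space 9 + 3 + 13 = 25 ≤ 28, output 12 + 13 + 9 = 34.
punch + planer + mill: floor space 9 + 11 + 3 = 23 ≤ 28, output 12 + 16 + 13 = 41.
Best is punch, planer, and mill with total output 41.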